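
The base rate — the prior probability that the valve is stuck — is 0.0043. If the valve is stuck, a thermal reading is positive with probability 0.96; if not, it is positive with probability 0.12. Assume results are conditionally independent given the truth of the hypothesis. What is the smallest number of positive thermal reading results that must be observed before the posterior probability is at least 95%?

Prior odds = 0.0043/0.9957 = 43/9957.
Likelihood ratio of a positive = 0.96/0.12 = 8.
Target odds: 0.95 ÷ 0.05 = 19.
Need (43/9957) × 8ⁿ ≥ 19, i.e. 8ⁿ ≥ 189183/43.
8⁴ = 4096 falls short of 189183/43 but 8⁵ = 32768 reaches it, so n = 5.

5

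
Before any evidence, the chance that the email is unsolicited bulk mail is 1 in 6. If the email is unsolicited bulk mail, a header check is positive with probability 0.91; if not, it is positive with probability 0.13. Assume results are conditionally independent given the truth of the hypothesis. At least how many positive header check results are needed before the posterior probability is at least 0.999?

Prior odds = (1/6)/(5/6) = 0.2.
Likelihood ratio of a positive = 0.91/0.13 = 7.
Target odds: 0.999 ÷ 0.001 = 999.
Need 0.2 × 7ⁿ ≥ 999, i.e. 7ⁿ ≥ 4995.
7⁴ = 2401 falls short of 4995 but 7⁵ = 16807 reaches it, so n = 5.

5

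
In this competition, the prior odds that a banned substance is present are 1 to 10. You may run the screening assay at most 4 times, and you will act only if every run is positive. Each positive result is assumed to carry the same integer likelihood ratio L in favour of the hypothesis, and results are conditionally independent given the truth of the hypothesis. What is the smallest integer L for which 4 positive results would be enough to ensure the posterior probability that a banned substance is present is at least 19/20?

4

Prior odds = 0.1.
Target odds = 0.95/0.05 = 19.
Need L⁴ ≥ 19 ÷ 0.1 = 190.
3⁴ = 81 < 190 ≤ 256 = 4⁴, so L = 4.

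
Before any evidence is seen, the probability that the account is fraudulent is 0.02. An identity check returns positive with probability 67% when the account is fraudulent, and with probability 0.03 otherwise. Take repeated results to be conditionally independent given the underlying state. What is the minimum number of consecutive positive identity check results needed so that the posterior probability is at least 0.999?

4

Prior odds: 0.02 ÷ 0.98 = 1/49.
Likelihood ratio of a positive result = 0.67/0.03 = 67/3.
Target odds: 0.999 ÷ 0.001 = 999.
Need (1/49) × (67/3)ⁿ ≥ 999, i.e. (67/3)ⁿ ≥ 48951.
(67/3)³ = 300763/27 falls short of 48951 but (67/3)⁴ = 20151121/81 reaches it, so n = 4.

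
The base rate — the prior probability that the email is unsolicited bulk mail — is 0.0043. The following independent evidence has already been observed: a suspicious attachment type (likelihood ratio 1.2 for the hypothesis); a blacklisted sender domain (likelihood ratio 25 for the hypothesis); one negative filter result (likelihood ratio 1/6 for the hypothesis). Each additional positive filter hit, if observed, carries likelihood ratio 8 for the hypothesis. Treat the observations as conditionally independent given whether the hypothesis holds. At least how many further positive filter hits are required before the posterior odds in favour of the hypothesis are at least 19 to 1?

Prior odds = 0.0043/0.9957 = 43/9957.
Combined Bayes factor of the evidence already in hand = 1.2 × 25 × (1/6) = 5.
Odds after that evidence = (43/9957) × 5 = 215/9957.
Target odds = 19.
Need 8ⁿ ≥ 19 ÷ (215/9957) = 189183/215.
8³ = 512 falls short of 189183/215 but 8⁴ = 4096 reaches it, so n = 4.

4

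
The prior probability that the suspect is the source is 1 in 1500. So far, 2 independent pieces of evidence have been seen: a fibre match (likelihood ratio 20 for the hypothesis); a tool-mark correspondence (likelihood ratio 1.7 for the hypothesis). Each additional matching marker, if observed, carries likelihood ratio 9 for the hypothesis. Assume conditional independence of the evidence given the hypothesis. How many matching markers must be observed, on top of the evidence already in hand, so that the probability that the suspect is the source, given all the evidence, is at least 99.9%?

5

Prior odds = (1/1500)/(1499/1500) = 1/1499.
Combined Bayes factor of the evidence already in hand = 20 × 1.7 = 34.
Odds after that evidence = (1/1499) × 34 = 34/1499.
Target odds = 0.999/0.001 = 999.
Need 9ⁿ ≥ 999 ÷ (34/1499) = 1497501/34.
9⁴ = 6561 falls short of 1497501/34 but 9⁵ = 59049 reaches it, so n = 5.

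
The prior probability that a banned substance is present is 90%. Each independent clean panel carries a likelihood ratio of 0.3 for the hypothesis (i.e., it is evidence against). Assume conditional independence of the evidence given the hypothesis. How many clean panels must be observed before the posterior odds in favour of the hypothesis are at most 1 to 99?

Prior odds: 0.9 ÷ 0.1 = 9.
Likelihood ratio per clean panel = 0.3.
Target odds = 1/99.
Need 9 × 0.3ⁿ ≤ 1/99, i.e. 0.3ⁿ ≤ 1/891.
0.3⁵ = 243/100000 is still above 1/891 but 0.3⁶ = 729/1000000 is at or below it, so n = 6.

6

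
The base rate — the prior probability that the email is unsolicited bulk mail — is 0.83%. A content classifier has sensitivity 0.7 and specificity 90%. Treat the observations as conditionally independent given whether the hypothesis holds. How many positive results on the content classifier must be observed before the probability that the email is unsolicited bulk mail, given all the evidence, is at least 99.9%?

7

Prior odds = 0.0083/0.9917 = 83/9917.
False-positive rate = 1 − 0.9 = 0.1; likelihood ratio of a positive = 0.7/0.1 = 7.
Target posterior odds = 0.999/0.001 = 999.
Require 7ⁿ ≥ 999 ÷ (83/9917) = 9907083/83.
7⁶ = 117649 falls short of 9907083/83 but 7⁷ = 823543 reaches it, so n = 7.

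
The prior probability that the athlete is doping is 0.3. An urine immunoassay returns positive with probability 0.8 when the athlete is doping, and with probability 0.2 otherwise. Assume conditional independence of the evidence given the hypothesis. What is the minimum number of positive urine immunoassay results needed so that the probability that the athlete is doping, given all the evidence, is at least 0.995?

5

Prior odds = 0.3/0.7 = 3/7.
Likelihood ratio of a positive result = 0.8/0.2 = 4.
Target posterior odds = 0.995/0.005 = 199.
Require 4ⁿ ≥ 199 ÷ (3/7) = 1393/3.
4⁴ = 256 falls short of 1393/3 but 4⁵ = 1024 reaches it, so n = 5.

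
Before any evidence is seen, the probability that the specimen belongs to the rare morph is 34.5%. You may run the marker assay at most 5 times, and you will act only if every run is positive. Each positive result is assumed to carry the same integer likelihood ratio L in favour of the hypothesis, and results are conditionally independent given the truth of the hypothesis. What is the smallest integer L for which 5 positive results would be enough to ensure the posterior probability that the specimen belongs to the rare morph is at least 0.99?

Prior odds = 0.345/0.655 = 69/131.
Target odds = 0.99/0.01 = 99.
Need L⁵ ≥ 99 ÷ (69/131) = 4323/23.
2⁵ = 32 < 4323/23 ≤ 243 = 3⁵, so L = 3.

3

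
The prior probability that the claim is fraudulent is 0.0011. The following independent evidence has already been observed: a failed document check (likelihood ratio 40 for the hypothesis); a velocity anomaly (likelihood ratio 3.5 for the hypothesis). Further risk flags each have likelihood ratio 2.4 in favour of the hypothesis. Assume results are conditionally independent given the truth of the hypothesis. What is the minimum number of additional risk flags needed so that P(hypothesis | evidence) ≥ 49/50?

Prior odds = 0.0011/0.9989 = 11/9989.
Combined Bayes factor of the evidence already in hand = 40 × 3.5 = 140.
Odds after that evidence = (11/9989) × 140 = 220/1427.
Target odds = 0.98/0.02 = 49.
Need 2.4ⁿ ≥ 49 ÷ (220/1427) = 69923/220.
2.4⁶ = 2985984/15625 falls short of 69923/220 but 2.4⁷ = 35831808/78125 reaches it, so n = 7.

7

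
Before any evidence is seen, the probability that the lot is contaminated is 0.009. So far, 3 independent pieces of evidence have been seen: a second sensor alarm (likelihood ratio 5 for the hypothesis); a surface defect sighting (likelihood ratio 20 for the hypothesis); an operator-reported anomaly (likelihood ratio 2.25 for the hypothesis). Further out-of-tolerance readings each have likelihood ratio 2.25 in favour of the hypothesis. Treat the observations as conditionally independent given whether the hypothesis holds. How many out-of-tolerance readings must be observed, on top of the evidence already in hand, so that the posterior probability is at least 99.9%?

8

Prior odds = 0.009/0.991 = 9/991.
Combined Bayes factor of the evidence already in hand = 5 × 20 × 2.25 = 225.
Odds after that evidence = (9/991) × 225 = 2025/991.
Target odds = 0.999/0.001 = 999.
Need 2.25ⁿ ≥ 999 ÷ (2025/991) = 36667/75.
2.25⁷ = 4782969/16384 falls short of 36667/75 but 2.25⁸ = 43046721/65536 reaches it, so n = 8.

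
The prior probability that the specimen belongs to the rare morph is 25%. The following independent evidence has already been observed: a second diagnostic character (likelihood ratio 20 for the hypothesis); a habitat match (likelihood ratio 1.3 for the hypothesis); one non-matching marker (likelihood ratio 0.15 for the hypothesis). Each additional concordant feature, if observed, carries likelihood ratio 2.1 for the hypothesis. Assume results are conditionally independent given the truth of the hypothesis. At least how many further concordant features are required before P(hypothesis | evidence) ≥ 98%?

Prior odds = 0.25/0.75 = 1/3.
Combined Bayes factor of the evidence already in hand = 20 × 1.3 × 0.15 = 3.9.
Odds after that evidence = (1/3) × 3.9 = 1.3.
Target odds = 0.98/0.02 = 49.
Need 2.1ⁿ ≥ 49 ÷ 1.3 = 490/13.
2.1⁴ = 19.4481 falls short of 490/13 but 2.1⁵ = 4084101/100000 reaches it, so n = 5.

5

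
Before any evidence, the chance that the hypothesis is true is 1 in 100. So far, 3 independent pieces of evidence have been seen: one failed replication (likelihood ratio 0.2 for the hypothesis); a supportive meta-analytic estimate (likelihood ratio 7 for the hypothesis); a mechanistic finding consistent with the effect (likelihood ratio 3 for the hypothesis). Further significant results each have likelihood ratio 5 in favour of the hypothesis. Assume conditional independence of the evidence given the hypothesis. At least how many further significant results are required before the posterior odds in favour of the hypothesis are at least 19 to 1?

4

Prior odds = 0.01/0.99 = 1/99.
Combined Bayes factor of the evidence already in hand = 0.2 × 7 × 3 = 4.2.
Odds after that evidence = (1/99) × 4.2 = 7/165.
Target odds = 19.
Need 5ⁿ ≥ 19 ÷ (7/165) = 3135/7.
5³ = 125 falls short of 3135/7 but 5⁴ = 625 reaches it, so n = 4.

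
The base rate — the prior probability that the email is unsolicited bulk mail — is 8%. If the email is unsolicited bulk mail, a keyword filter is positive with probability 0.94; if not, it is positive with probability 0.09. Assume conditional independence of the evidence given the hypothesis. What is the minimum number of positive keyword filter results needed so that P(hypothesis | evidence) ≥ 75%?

2

Prior odds = 0.08/0.92 = 2/23.
Likelihood ratio of a positive = 0.94/0.09 = 94/9.
Target odds: 0.75 ÷ 0.25 = 3.
Need (2/23) × (94/9)ⁿ ≥ 3, i.e. (94/9)ⁿ ≥ 34.5.
(94/9)¹ = 94/9 falls short of 34.5 but (94/9)² = 8836/81 reaches it, so n = 2.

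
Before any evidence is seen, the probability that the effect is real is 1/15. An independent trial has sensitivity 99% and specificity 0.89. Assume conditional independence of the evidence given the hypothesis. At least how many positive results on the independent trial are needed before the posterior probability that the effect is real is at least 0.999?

5

Prior odds: (1/15) ÷ (14/15) = 1/14.
False-positive rate = 1 − 0.89 = 0.11; likelihood ratio of a positive = 0.99/0.11 = 9.
Target odds: 0.999 ÷ 0.001 = 999.
Require 9ⁿ ≥ 999 ÷ (1/14) = 13986.
9⁴ = 6561 falls short of 13986 but 9⁵ = 59049 reaches it, so n = 5.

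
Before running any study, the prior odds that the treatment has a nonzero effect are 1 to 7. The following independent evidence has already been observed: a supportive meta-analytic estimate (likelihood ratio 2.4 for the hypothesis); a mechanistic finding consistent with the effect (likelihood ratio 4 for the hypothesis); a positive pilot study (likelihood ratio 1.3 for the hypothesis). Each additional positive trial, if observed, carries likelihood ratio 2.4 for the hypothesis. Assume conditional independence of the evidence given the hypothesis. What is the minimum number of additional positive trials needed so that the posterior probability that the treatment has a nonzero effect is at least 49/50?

Prior odds = 1/7.
Combined Bayes factor of the evidence already in hand = 2.4 × 4 × 1.3 = 12.48.
Odds after that evidence = (1/7) × 12.48 = 312/175.
Target odds = 0.98/0.02 = 49.
Need 2.4ⁿ ≥ 49 ÷ (312/175) = 8575/312.
2.4³ = 13.824 falls short of 8575/312 but 2.4⁴ = 33.1776 reaches it, so n = 4.

4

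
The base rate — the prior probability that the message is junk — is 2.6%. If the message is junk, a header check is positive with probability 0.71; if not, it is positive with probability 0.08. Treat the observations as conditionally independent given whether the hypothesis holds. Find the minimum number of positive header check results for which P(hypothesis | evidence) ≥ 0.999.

5

Prior odds: 0.026 ÷ 0.974 = 13/487.
Likelihood ratio of a positive = 0.71/0.08 = 8.875.
Target posterior odds = 0.999/0.001 = 999.
Require 8.875ⁿ ≥ 999 ÷ (13/487) = 486513/13.
8.875⁴ = 25411681/4096 falls short of 486513/13 but 8.875⁵ ≈55060.7 reaches it, so n = 5.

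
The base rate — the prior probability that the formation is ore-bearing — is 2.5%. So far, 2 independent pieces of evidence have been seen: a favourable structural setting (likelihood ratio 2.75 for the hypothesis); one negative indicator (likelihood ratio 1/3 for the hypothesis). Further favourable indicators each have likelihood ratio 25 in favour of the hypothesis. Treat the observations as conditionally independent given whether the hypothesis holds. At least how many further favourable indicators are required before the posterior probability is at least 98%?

3

Prior odds = 0.025/0.975 = 1/39.
Combined Bayes factor of the evidence already in hand = 2.75 × (1/3) = 11/12.
Odds after that evidence = (1/39) × 11/12 = 11/468.
Target odds = 0.98/0.02 = 49.
Need 25ⁿ ≥ 49 ÷ (11/468) = 22932/11.
25² = 625 falls short of 22932/11 but 25³ = 15625 reaches it, so n = 3.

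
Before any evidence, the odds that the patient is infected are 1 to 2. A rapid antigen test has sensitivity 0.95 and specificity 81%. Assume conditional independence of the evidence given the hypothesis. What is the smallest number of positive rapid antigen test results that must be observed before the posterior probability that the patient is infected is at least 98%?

Prior odds = 0.5.
False-positive rate = 1 − 0.81 = 0.19; likelihood ratio of a positive = 0.95/0.19 = 5.
Target odds: 0.98 ÷ 0.02 = 49.
Require 5ⁿ ≥ 49 ÷ 0.5 = 98.
5² = 25 falls short of 98 but 5³ = 125 reaches it, so n = 3.

3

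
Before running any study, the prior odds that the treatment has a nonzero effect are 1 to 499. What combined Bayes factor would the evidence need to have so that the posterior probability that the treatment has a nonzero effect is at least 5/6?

2495

Prior odds = 1/499.
Target odds = (5/6)/(1/6) = 5.
Required Bayes factor = 5 ÷ (1/499) = 2495.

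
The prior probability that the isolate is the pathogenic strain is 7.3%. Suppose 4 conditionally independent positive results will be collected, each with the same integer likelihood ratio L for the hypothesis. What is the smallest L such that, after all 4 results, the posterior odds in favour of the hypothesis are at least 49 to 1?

5

Prior odds = 0.073/0.927 = 73/927.
Target odds = 49.
Need L⁴ ≥ 49 ÷ (73/927) = 45423/73.
4⁴ = 256 < 45423/73 ≤ 625 = 5⁴, so L = 5.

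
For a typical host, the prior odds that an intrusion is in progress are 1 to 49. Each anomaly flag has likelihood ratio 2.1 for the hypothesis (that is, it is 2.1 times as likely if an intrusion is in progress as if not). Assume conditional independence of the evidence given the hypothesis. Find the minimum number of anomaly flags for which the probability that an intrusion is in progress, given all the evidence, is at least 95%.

Prior odds = 1/49.
Likelihood ratio per anomaly flag = 2.1.
Target odds: 0.95 ÷ 0.05 = 19.
Require 2.1ⁿ ≥ 19 ÷ (1/49) = 931.
2.1⁹ ≈794.28 falls short of 931 but 2.1¹⁰ ≈1667.99 reaches it, so n = 10.

10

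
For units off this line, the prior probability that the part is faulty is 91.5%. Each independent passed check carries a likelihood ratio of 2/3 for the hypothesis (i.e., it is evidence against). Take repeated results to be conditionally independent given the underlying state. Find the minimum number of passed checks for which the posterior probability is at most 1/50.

16

Prior odds = 0.915/0.085 = 183/17.
Likelihood ratio per passed check = 2/3.
Target posterior odds = 0.02/0.98 = 1/49.
Require (2/3)ⁿ ≤ 1/49 ÷ (183/17) = 17/8967.
(2/3)¹⁵ = 32768/14348907 is still above 17/8967 but (2/3)¹⁶ = 65536/43046721 is at or below it, so n = 16.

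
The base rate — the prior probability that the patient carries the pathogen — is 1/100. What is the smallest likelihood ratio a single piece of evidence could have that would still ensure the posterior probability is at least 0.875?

Prior odds = 0.01/0.99 = 1/99.
Target odds = 0.875/0.125 = 7.
Required Bayes factor = 7 ÷ (1/99) = 693.

693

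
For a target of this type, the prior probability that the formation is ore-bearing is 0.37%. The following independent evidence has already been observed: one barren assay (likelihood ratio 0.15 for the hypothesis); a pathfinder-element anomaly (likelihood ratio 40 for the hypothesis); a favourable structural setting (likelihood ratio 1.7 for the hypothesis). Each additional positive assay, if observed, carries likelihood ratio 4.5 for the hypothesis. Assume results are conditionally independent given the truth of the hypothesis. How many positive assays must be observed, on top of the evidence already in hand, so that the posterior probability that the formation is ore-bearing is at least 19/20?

Prior odds = 0.0037/0.9963 = 37/9963.
Combined Bayes factor of the evidence already in hand = 0.15 × 40 × 1.7 = 10.2.
Odds after that evidence = (37/9963) × 10.2 = 629/16605.
Target odds = 0.95/0.05 = 19.
Need 4.5ⁿ ≥ 19 ÷ (629/16605) = 315495/629.
4.5⁴ = 410.0625 falls short of 315495/629 but 4.5⁵ = 1845.28125 reaches it, so n = 5.

5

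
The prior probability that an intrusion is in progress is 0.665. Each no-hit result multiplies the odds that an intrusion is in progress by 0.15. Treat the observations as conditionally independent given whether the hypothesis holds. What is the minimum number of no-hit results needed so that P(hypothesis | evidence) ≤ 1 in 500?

Prior odds: 0.665 ÷ 0.335 = 133/67.
Likelihood ratio per no-hit result = 0.15.
Target odds: 0.002 ÷ 0.998 = 1/499.
Require 0.15ⁿ ≤ 1/499 ÷ (133/67) = 67/66367.
0.15³ = 0.003375 is still above 67/66367 but 0.15⁴ = 81/160000 is at or below it, so n = 4.

4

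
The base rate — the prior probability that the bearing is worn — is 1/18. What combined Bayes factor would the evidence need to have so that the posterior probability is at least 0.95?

Prior odds = (1/18)/(17/18) = 1/17.
Target odds = 0.95/0.05 = 19.
Required Bayes factor = 19 ÷ (1/17) = 323.

323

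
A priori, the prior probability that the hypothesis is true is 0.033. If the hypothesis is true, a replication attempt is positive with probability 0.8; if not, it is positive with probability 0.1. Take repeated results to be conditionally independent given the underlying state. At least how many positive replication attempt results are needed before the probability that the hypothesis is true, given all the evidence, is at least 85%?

Prior odds: 0.033 ÷ 0.967 = 33/967.
Likelihood ratio of a positive = 0.8/0.1 = 8.
Target posterior odds = 0.85/0.15 = 17/3.
Require 8ⁿ ≥ 17/3 ÷ (33/967) = 16439/99.
8² = 64 falls short of 16439/99 but 8³ = 512 reaches it, so n = 3.

3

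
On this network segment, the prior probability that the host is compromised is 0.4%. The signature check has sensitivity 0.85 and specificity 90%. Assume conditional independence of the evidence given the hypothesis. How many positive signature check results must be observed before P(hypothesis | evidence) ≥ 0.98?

5

Prior odds: 0.004 ÷ 0.996 = 1/249.
False-positive rate = 1 − 0.9 = 0.1; likelihood ratio of a positive = 0.85/0.1 = 8.5.
Target odds: 0.98 ÷ 0.02 = 49.
Need (1/249) × 8.5ⁿ ≥ 49, i.e. 8.5ⁿ ≥ 12201.
8.5⁴ = 5220.0625 falls short of 12201 but 8.5⁵ = 44370.53125 reaches it, so n = 5.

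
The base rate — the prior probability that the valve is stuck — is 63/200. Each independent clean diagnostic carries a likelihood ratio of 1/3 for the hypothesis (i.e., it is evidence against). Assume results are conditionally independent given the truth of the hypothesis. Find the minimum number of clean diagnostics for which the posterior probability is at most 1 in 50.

Prior odds = 0.315/0.685 = 63/137.
Likelihood ratio per clean diagnostic = 1/3.
Target posterior odds = 0.02/0.98 = 1/49.
Need (63/137) × (1/3)ⁿ ≤ 1/49, i.e. (1/3)ⁿ ≤ 137/3087.
(1/3)² = 1/9 is still above 137/3087 but (1/3)³ = 1/27 is at or below it, so n = 3.

3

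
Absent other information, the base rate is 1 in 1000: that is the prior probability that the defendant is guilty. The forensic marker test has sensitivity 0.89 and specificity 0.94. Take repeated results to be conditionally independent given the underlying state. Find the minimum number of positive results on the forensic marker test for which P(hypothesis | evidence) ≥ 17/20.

Prior odds: 0.001 ÷ 0.999 = 1/999.
False-positive rate = 1 − 0.94 = 0.06; likelihood ratio of a positive = 0.89/0.06 = 89/6.
Target odds: 0.85 ÷ 0.15 = 17/3.
Need (1/999) × (89/6)ⁿ ≥ 17/3, i.e. (89/6)ⁿ ≥ 5661.
(89/6)³ = 704969/216 falls short of 5661 but (89/6)⁴ = 62742241/1296 reaches it, so n = 4.

4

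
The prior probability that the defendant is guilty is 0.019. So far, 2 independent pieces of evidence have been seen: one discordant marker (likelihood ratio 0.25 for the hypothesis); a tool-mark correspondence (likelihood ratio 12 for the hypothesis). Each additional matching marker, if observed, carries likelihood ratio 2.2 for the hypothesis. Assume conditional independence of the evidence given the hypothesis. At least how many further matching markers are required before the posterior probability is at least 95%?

Prior odds = 0.019/0.981 = 19/981.
Combined Bayes factor of the evidence already in hand = 0.25 × 12 = 3.
Odds after that evidence = (19/981) × 3 = 19/327.
Target odds = 0.95/0.05 = 19.
Need 2.2ⁿ ≥ 19 ÷ (19/327) = 327.
2.2⁷ = 19487171/78125 falls short of 327 but 2.2⁸ = 214358881/390625 reaches it, so n = 8.

8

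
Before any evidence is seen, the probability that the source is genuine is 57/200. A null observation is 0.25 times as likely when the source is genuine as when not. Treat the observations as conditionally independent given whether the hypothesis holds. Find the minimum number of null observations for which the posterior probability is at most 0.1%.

Prior odds = 0.285/0.715 = 57/143.
Likelihood ratio per null observation = 0.25.
Target posterior odds = 0.001/0.999 = 1/999.
Require 0.25ⁿ ≤ 1/999 ÷ (57/143) = 143/56943.
0.25⁴ = 0.00390625 is still above 143/56943 but 0.25⁵ = 1/1024 is at or below it, so n = 5.

5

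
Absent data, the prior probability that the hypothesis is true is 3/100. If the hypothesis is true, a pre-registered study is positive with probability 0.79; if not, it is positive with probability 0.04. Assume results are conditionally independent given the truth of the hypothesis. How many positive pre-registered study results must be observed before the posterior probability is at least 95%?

3

Prior odds: 0.03 ÷ 0.97 = 3/97.
Likelihood ratio of a positive = 0.79/0.04 = 19.75.
Target posterior odds = 0.95/0.05 = 19.
Need (3/97) × 19.75ⁿ ≥ 19, i.e. 19.75ⁿ ≥ 1843/3.
19.75² = 390.0625 falls short of 1843/3 but 19.75³ = 7703.734375 reaches it, so n = 3.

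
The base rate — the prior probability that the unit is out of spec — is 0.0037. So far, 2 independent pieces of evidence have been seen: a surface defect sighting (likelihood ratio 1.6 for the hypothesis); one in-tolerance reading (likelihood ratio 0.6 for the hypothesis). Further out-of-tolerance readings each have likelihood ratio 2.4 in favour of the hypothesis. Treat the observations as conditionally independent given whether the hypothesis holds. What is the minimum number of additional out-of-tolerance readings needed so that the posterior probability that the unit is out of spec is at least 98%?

11

Prior odds = 0.0037/0.9963 = 37/9963.
Combined Bayes factor of the evidence already in hand = 1.6 × 0.6 = 0.96.
Odds after that evidence = (37/9963) × 0.96 = 296/83025.
Target odds = 0.98/0.02 = 49.
Need 2.4ⁿ ≥ 49 ÷ (296/83025) = 4068225/296.
2.4¹⁰ ≈6340.34 falls short of 4068225/296 but 2.4¹¹ ≈15216.8 reaches it, so n = 11.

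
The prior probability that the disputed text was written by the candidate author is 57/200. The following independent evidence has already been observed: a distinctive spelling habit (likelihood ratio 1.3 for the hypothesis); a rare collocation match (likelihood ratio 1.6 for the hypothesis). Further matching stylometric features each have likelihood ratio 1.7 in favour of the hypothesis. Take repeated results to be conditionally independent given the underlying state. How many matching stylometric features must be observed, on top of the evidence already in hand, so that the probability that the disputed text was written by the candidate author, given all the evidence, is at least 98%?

Prior odds = 0.285/0.715 = 57/143.
Combined Bayes factor of the evidence already in hand = 1.3 × 1.6 = 2.08.
Odds after that evidence = (57/143) × 2.08 = 228/275.
Target odds = 0.98/0.02 = 49.
Need 1.7ⁿ ≥ 49 ÷ (228/275) = 13475/228.
1.7⁷ = 410338673/10000000 falls short of 13475/228 but 1.7⁸ ≈69.7576 reaches it, so n = 8.

8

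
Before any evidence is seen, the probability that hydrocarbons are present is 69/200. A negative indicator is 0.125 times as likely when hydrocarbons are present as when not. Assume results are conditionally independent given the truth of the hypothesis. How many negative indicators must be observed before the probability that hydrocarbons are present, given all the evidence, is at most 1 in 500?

Prior odds = 0.345/0.655 = 69/131.
Likelihood ratio per negative indicator = 0.125.
Target odds: 0.002 ÷ 0.998 = 1/499.
Need (69/131) × 0.125ⁿ ≤ 1/499, i.e. 0.125ⁿ ≤ 131/34431.
0.125² = 0.015625 is still above 131/34431 but 0.125³ = 0.001953125 is at or below it, so n = 3.

3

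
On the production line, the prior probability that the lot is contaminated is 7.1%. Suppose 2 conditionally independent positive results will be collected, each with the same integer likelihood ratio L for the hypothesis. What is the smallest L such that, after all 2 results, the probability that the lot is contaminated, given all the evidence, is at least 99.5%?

52

Prior odds = 0.071/0.929 = 71/929.
Target odds = 0.995/0.005 = 199.
Need L² ≥ 199 ÷ (71/929) = 184871/71.
51² = 2601 < 184871/71 ≤ 2704 = 52², so L = 52.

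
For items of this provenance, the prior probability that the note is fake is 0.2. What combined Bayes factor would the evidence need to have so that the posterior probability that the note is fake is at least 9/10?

Prior odds = 0.2/0.8 = 0.25.
Target odds = 0.9/0.1 = 9.
Required Bayes factor = 9 ÷ 0.25 = 36.

36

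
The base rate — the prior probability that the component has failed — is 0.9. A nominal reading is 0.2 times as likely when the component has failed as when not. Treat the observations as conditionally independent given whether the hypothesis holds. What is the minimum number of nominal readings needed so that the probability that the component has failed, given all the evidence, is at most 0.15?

Prior odds: 0.9 ÷ 0.1 = 9.
Likelihood ratio per nominal reading = 0.2.
Target posterior odds = 0.15/0.85 = 3/17.
Need 9 × 0.2ⁿ ≤ 3/17, i.e. 0.2ⁿ ≤ 1/51.
0.2² = 0.04 is still above 1/51 but 0.2³ = 0.008 is at or below it, so n = 3.

3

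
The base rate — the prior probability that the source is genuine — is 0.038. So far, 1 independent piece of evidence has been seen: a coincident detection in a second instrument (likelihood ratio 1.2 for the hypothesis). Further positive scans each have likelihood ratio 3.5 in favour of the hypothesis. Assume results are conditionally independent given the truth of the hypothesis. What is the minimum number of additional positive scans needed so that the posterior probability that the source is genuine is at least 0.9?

Prior odds = 0.038/0.962 = 19/481.
Bayes factor of the evidence already in hand = 1.2.
Odds after that evidence = (19/481) × 1.2 = 114/2405.
Target odds = 0.9/0.1 = 9.
Need 3.5ⁿ ≥ 9 ÷ (114/2405) = 7215/38.
3.5⁴ = 150.0625 falls short of 7215/38 but 3.5⁵ = 525.21875 reaches it, so n = 5.

5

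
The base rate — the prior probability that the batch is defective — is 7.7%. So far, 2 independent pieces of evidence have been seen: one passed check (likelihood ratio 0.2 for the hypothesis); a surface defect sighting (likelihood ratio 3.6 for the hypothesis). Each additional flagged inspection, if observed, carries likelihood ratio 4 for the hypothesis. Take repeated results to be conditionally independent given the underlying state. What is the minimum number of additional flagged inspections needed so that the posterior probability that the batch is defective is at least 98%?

5

Prior odds = 0.077/0.923 = 77/923.
Combined Bayes factor of the evidence already in hand = 0.2 × 3.6 = 0.72.
Odds after that evidence = (77/923) × 0.72 = 1386/23075.
Target odds = 0.98/0.02 = 49.
Need 4ⁿ ≥ 49 ÷ (1386/23075) = 161525/198.
4⁴ = 256 falls short of 161525/198 but 4⁵ = 1024 reaches it, so n = 5.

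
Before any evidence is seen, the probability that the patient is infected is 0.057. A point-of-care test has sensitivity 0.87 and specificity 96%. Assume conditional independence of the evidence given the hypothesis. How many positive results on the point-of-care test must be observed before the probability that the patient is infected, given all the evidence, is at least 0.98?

Prior odds: 0.057 ÷ 0.943 = 57/943.
False-positive rate = 1 − 0.96 = 0.04; likelihood ratio of a positive = 0.87/0.04 = 21.75.
Target odds: 0.98 ÷ 0.02 = 49.
Require 21.75ⁿ ≥ 49 ÷ (57/943) = 46207/57.
21.75² = 473.0625 falls short of 46207/57 but 21.75³ = 658503/64 reaches it, so n = 3.

3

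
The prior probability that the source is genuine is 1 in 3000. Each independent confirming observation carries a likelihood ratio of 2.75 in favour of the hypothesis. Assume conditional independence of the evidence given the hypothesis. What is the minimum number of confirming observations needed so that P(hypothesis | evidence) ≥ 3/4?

10

Prior odds = (1/3000)/(2999/3000) = 1/2999.
Likelihood ratio per confirming observation = 2.75.
Target odds: 0.75 ÷ 0.25 = 3.
Need (1/2999) × 2.75ⁿ ≥ 3, i.e. 2.75ⁿ ≥ 8997.
2.75⁹ ≈8994.86 falls short of 8997 but 2.75¹⁰ ≈24735.9 reaches it, so n = 10.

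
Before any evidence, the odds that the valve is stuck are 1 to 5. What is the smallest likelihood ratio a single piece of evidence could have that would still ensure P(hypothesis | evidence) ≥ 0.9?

Prior odds = 0.2.
Target odds = 0.9/0.1 = 9.
Required Bayes factor = 9 ÷ 0.2 = 45.

45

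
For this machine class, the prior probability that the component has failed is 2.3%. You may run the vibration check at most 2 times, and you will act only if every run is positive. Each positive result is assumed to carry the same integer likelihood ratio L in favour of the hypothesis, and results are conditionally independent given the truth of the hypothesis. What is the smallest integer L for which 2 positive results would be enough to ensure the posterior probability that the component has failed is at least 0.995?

Prior odds = 0.023/0.977 = 23/977.
Target odds = 0.995/0.005 = 199.
Need L² ≥ 199 ÷ (23/977) = 194423/23.
91² = 8281 < 194423/23 ≤ 8464 = 92², so L = 92.

92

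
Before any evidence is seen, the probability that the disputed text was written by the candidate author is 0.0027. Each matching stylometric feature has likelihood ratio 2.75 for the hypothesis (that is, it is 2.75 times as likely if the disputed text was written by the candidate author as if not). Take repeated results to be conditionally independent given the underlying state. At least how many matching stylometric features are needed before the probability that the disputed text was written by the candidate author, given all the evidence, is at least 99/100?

Prior odds: 0.0027 ÷ 0.9973 = 27/9973.
Likelihood ratio per matching stylometric feature = 2.75.
Target posterior odds = 0.99/0.01 = 99.
Require 2.75ⁿ ≥ 99 ÷ (27/9973) = 109703/3.
2.75¹⁰ ≈24735.9 falls short of 109703/3 but 2.75¹¹ ≈68023.6 reaches it, so n = 11.

11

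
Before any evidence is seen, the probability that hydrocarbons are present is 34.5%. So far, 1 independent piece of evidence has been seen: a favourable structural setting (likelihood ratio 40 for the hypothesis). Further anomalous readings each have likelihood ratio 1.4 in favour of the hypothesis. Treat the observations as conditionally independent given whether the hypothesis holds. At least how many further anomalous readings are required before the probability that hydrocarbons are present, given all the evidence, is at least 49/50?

Prior odds = 0.345/0.655 = 69/131.
Bayes factor of the evidence already in hand = 40.
Odds after that evidence = (69/131) × 40 = 2760/131.
Target odds = 0.98/0.02 = 49.
Need 1.4ⁿ ≥ 49 ÷ (2760/131) = 6419/2760.
1.4² = 1.96 falls short of 6419/2760 but 1.4³ = 2.744 reaches it, so n = 3.

3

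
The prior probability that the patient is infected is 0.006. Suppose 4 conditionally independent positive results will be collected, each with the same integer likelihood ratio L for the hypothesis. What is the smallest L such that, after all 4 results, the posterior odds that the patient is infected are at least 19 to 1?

8

Prior odds = 0.006/0.994 = 3/497.
Target odds = 19.
Need L⁴ ≥ 19 ÷ (3/497) = 9443/3.
7⁴ = 2401 < 9443/3 ≤ 4096 = 8⁴, so L = 8.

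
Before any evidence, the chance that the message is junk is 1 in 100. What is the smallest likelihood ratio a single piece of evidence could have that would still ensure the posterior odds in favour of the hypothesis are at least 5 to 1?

Prior odds = 0.01/0.99 = 1/99.
Target odds = 5.
Required Bayes factor = 5 ÷ (1/99) = 495.

495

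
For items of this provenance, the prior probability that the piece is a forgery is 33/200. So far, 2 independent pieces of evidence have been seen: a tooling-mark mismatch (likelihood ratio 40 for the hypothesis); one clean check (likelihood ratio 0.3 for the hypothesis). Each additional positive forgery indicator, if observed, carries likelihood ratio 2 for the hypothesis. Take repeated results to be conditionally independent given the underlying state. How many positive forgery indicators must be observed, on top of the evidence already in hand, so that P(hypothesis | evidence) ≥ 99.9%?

Prior odds = 0.165/0.835 = 33/167.
Combined Bayes factor of the evidence already in hand = 40 × 0.3 = 12.
Odds after that evidence = (33/167) × 12 = 396/167.
Target odds = 0.999/0.001 = 999.
Need 2ⁿ ≥ 999 ÷ (396/167) = 18537/44.
2⁸ = 256 falls short of 18537/44 but 2⁹ = 512 reaches it, so n = 9.

9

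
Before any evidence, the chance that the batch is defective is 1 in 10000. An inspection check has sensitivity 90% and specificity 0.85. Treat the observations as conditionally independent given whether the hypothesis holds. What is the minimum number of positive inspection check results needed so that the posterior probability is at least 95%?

7

Prior odds = 0.0001/0.9999 = 1/9999.
False-positive rate = 1 − 0.85 = 0.15; likelihood ratio of a positive = 0.9/0.15 = 6.
Target posterior odds = 0.95/0.05 = 19.
Require 6ⁿ ≥ 19 ÷ (1/9999) = 189981.
6⁶ = 46656 falls short of 189981 but 6⁷ = 279936 reaches it, so n = 7.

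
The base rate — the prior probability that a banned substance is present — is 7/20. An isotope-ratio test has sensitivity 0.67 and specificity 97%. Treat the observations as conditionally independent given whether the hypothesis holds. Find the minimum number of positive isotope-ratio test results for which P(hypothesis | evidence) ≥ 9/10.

1

Prior odds: 0.35 ÷ 0.65 = 7/13.
False-positive rate = 1 − 0.97 = 0.03; likelihood ratio of a positive = 0.67/0.03 = 67/3.
Target posterior odds = 0.9/0.1 = 9.
Need (7/13) × (67/3)ⁿ ≥ 9, i.e. (67/3)ⁿ ≥ 117/7.
(67/3)¹ = 67/3, which meets the required 117/7; so n = 1.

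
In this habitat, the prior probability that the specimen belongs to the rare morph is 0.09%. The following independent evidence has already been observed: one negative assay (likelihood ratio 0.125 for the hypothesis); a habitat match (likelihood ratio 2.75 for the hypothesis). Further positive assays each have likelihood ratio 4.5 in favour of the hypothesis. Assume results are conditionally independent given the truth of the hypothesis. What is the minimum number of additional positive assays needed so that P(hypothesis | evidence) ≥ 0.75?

Prior odds = 0.0009/0.9991 = 9/9991.
Combined Bayes factor of the evidence already in hand = 0.125 × 2.75 = 0.34375.
Odds after that evidence = (9/9991) × 0.34375 = 99/319712.
Target odds = 0.75/0.25 = 3.
Need 4.5ⁿ ≥ 3 ÷ (99/319712) = 319712/33.
4.5⁶ = 8303.765625 falls short of 319712/33 but 4.5⁷ = 4782969/128 reaches it, so n = 7.

7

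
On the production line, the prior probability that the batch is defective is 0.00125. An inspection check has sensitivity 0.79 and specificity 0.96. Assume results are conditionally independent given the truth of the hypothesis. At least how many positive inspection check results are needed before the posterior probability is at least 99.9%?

5

Prior odds = 0.00125/0.99875 = 1/799.
False-positive rate = 1 − 0.96 = 0.04; likelihood ratio of a positive = 0.79/0.04 = 19.75.
Target odds: 0.999 ÷ 0.001 = 999.
Need (1/799) × 19.75ⁿ ≥ 999, i.e. 19.75ⁿ ≥ 798201.
19.75⁴ = 38950081/256 falls short of 798201 but 19.75⁵ ≈3.00494e+06 reaches it, so n = 5.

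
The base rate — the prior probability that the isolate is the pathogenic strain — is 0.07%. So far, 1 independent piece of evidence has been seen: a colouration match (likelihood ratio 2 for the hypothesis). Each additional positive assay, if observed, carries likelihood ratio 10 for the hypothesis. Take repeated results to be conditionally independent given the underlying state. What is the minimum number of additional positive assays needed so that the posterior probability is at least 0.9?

4

Prior odds = 0.0007/0.9993 = 7/9993.
Bayes factor of the evidence already in hand = 2.
Odds after that evidence = (7/9993) × 2 = 14/9993.
Target odds = 0.9/0.1 = 9.
Need 10ⁿ ≥ 9 ÷ (14/9993) = 89937/14.
10³ = 1000 falls short of 89937/14 but 10⁴ = 10000 reaches it, so n = 4.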